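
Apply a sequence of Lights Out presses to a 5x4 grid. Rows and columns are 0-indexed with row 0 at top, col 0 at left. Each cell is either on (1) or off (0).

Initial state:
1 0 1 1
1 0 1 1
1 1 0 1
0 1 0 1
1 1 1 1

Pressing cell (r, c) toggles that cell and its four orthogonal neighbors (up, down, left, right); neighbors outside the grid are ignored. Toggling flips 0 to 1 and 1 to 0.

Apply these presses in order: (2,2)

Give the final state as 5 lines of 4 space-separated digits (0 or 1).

After press 1 at (2,2):
1 0 1 1
1 0 0 1
1 0 1 0
0 1 1 1
1 1 1 1

Answer: 1 0 1 1
1 0 0 1
1 0 1 0
0 1 1 1
1 1 1 1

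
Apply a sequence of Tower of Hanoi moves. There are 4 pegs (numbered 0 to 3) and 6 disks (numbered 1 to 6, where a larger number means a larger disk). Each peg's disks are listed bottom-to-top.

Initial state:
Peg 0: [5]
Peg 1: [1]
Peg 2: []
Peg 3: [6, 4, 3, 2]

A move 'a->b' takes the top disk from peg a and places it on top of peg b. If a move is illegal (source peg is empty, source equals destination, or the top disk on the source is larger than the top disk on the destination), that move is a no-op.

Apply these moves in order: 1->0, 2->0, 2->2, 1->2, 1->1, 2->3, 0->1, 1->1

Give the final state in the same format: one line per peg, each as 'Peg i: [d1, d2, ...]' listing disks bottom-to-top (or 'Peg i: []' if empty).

After move 1 (1->0):
Peg 0: [5, 1]
Peg 1: []
Peg 2: []
Peg 3: [6, 4, 3, 2]

After move 2 (2->0):
Peg 0: [5, 1]
Peg 1: []
Peg 2: []
Peg 3: [6, 4, 3, 2]

After move 3 (2->2):
Peg 0: [5, 1]
Peg 1: []
Peg 2: []
Peg 3: [6, 4, 3, 2]

After move 4 (1->2):
Peg 0: [5, 1]
Peg 1: []
Peg 2: []
Peg 3: [6, 4, 3, 2]

After move 5 (1->1):
Peg 0: [5, 1]
Peg 1: []
Peg 2: []
Peg 3: [6, 4, 3, 2]

After move 6 (2->3):
Peg 0: [5, 1]
Peg 1: []
Peg 2: []
Peg 3: [6, 4, 3, 2]

After move 7 (0->1):
Peg 0: [5]
Peg 1: [1]
Peg 2: []
Peg 3: [6, 4, 3, 2]

After move 8 (1->1):
Peg 0: [5]
Peg 1: [1]
Peg 2: []
Peg 3: [6, 4, 3, 2]

Answer: Peg 0: [5]
Peg 1: [1]
Peg 2: []
Peg 3: [6, 4, 3, 2]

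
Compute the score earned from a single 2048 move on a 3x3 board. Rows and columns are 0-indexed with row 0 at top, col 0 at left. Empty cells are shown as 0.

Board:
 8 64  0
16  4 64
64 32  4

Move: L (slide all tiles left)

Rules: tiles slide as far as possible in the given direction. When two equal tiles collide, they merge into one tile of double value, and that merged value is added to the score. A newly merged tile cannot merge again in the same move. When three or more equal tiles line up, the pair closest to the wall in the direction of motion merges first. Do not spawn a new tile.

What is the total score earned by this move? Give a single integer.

Slide left:
row 0: [8, 64, 0] -> [8, 64, 0]  score +0 (running 0)
row 1: [16, 4, 64] -> [16, 4, 64]  score +0 (running 0)
row 2: [64, 32, 4] -> [64, 32, 4]  score +0 (running 0)
Board after move:
 8 64  0
16  4 64
64 32  4

Answer: 0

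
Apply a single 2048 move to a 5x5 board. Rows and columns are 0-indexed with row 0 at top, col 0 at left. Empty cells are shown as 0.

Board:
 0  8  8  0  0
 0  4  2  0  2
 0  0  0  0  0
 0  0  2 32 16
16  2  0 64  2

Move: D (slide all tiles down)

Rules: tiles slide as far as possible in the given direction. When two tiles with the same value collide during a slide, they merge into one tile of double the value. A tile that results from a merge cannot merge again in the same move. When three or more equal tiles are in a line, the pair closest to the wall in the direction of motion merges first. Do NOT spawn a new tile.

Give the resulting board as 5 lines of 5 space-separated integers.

Answer:  0  0  0  0  0
 0  0  0  0  0
 0  8  0  0  2
 0  4  8 32 16
16  2  4 64  2

Derivation:
Slide down:
col 0: [0, 0, 0, 0, 16] -> [0, 0, 0, 0, 16]
col 1: [8, 4, 0, 0, 2] -> [0, 0, 8, 4, 2]
col 2: [8, 2, 0, 2, 0] -> [0, 0, 0, 8, 4]
col 3: [0, 0, 0, 32, 64] -> [0, 0, 0, 32, 64]
col 4: [0, 2, 0, 16, 2] -> [0, 0, 2, 16, 2]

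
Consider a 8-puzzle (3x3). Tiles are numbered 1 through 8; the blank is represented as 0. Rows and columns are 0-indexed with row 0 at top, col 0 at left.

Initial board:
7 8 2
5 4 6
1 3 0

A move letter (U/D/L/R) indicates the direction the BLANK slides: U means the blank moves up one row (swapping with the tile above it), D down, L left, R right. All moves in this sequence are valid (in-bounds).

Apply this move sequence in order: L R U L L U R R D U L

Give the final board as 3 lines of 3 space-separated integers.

After move 1 (L):
7 8 2
5 4 6
1 0 3

After move 2 (R):
7 8 2
5 4 6
1 3 0

After move 3 (U):
7 8 2
5 4 0
1 3 6

After move 4 (L):
7 8 2
5 0 4
1 3 6

After move 5 (L):
7 8 2
0 5 4
1 3 6

After move 6 (U):
0 8 2
7 5 4
1 3 6

After move 7 (R):
8 0 2
7 5 4
1 3 6

After move 8 (R):
8 2 0
7 5 4
1 3 6

After move 9 (D):
8 2 4
7 5 0
1 3 6

After move 10 (U):
8 2 0
7 5 4
1 3 6

After move 11 (L):
8 0 2
7 5 4
1 3 6

Answer: 8 0 2
7 5 4
1 3 6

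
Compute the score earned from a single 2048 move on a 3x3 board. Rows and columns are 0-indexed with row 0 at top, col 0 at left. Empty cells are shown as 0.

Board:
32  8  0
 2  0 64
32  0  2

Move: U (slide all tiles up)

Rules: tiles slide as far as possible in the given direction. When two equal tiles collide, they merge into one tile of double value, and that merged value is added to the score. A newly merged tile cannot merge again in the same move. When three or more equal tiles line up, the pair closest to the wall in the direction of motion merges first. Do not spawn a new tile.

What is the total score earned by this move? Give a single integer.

Slide up:
col 0: [32, 2, 32] -> [32, 2, 32]  score +0 (running 0)
col 1: [8, 0, 0] -> [8, 0, 0]  score +0 (running 0)
col 2: [0, 64, 2] -> [64, 2, 0]  score +0 (running 0)
Board after move:
32  8 64
 2  0  2
32  0  0

Answer: 0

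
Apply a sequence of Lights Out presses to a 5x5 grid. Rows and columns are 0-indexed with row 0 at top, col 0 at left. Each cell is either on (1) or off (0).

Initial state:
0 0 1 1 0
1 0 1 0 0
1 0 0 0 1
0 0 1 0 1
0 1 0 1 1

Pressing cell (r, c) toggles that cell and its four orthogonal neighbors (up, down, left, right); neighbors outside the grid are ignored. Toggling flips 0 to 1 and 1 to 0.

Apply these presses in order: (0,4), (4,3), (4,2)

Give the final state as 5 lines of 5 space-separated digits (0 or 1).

After press 1 at (0,4):
0 0 1 0 1
1 0 1 0 1
1 0 0 0 1
0 0 1 0 1
0 1 0 1 1

After press 2 at (4,3):
0 0 1 0 1
1 0 1 0 1
1 0 0 0 1
0 0 1 1 1
0 1 1 0 0

After press 3 at (4,2):
0 0 1 0 1
1 0 1 0 1
1 0 0 0 1
0 0 0 1 1
0 0 0 1 0

Answer: 0 0 1 0 1
1 0 1 0 1
1 0 0 0 1
0 0 0 1 1
0 0 0 1 0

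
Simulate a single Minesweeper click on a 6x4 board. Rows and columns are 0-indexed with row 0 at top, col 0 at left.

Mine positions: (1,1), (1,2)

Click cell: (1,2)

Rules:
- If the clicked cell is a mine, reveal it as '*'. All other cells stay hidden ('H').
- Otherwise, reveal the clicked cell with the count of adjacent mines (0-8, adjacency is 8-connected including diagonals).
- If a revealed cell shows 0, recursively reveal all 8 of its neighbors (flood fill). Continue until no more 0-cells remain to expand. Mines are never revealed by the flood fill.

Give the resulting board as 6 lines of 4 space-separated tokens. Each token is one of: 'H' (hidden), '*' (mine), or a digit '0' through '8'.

H H H H
H H * H
H H H H
H H H H
H H H H
H H H H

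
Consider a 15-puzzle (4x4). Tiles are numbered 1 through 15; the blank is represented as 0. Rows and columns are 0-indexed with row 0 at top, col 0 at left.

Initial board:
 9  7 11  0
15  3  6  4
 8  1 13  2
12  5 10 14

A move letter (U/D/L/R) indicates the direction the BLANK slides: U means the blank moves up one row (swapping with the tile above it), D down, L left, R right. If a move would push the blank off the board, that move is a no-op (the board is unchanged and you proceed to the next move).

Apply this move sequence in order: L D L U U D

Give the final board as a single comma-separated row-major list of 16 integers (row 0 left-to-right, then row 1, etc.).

Answer: 9, 7, 6, 11, 15, 0, 3, 4, 8, 1, 13, 2, 12, 5, 10, 14

Derivation:
After move 1 (L):
 9  7  0 11
15  3  6  4
 8  1 13  2
12  5 10 14

After move 2 (D):
 9  7  6 11
15  3  0  4
 8  1 13  2
12  5 10 14

After move 3 (L):
 9  7  6 11
15  0  3  4
 8  1 13  2
12  5 10 14

After move 4 (U):
 9  0  6 11
15  7  3  4
 8  1 13  2
12  5 10 14

After move 5 (U):
 9  0  6 11
15  7  3  4
 8  1 13  2
12  5 10 14

After move 6 (D):
 9  7  6 11
15  0  3  4
 8  1 13  2
12  5 10 14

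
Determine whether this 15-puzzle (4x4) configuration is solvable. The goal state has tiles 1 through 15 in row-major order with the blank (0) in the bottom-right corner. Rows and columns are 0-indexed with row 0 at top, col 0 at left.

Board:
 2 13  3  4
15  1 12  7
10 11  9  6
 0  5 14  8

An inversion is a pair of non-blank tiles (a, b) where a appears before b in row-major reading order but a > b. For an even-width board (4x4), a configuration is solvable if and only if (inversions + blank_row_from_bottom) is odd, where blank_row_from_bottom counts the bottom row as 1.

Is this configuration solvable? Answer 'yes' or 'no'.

Inversions: 46
Blank is in row 3 (0-indexed from top), which is row 1 counting from the bottom (bottom = 1).
46 + 1 = 47, which is odd, so the puzzle is solvable.

Answer: yes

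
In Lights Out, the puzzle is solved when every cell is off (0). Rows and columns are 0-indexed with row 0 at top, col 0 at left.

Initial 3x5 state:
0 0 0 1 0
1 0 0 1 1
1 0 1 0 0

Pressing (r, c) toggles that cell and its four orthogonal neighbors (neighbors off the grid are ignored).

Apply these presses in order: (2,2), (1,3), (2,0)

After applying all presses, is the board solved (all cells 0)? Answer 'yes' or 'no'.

After press 1 at (2,2):
0 0 0 1 0
1 0 1 1 1
1 1 0 1 0

After press 2 at (1,3):
0 0 0 0 0
1 0 0 0 0
1 1 0 0 0

After press 3 at (2,0):
0 0 0 0 0
0 0 0 0 0
0 0 0 0 0

Lights still on: 0

Answer: yes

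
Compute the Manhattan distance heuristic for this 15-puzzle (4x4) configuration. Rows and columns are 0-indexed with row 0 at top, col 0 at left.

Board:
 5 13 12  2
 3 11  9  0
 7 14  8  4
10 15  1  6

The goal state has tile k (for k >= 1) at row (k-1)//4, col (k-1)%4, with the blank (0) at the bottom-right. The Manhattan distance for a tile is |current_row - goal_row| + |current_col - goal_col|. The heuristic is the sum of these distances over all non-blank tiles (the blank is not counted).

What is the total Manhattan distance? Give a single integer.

Answer: 38

Derivation:
Tile 5: (0,0)->(1,0) = 1
Tile 13: (0,1)->(3,0) = 4
Tile 12: (0,2)->(2,3) = 3
Tile 2: (0,3)->(0,1) = 2
Tile 3: (1,0)->(0,2) = 3
Tile 11: (1,1)->(2,2) = 2
Tile 9: (1,2)->(2,0) = 3
Tile 7: (2,0)->(1,2) = 3
Tile 14: (2,1)->(3,1) = 1
Tile 8: (2,2)->(1,3) = 2
Tile 4: (2,3)->(0,3) = 2
Tile 10: (3,0)->(2,1) = 2
Tile 15: (3,1)->(3,2) = 1
Tile 1: (3,2)->(0,0) = 5
Tile 6: (3,3)->(1,1) = 4
Sum: 1 + 4 + 3 + 2 + 3 + 2 + 3 + 3 + 1 + 2 + 2 + 2 + 1 + 5 + 4 = 38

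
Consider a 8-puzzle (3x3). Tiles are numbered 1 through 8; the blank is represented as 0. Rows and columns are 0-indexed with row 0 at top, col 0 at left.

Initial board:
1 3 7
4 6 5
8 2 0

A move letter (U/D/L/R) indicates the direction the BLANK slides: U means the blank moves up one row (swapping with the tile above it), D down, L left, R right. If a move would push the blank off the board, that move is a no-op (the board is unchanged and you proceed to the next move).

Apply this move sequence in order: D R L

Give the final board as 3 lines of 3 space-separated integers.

Answer: 1 3 7
4 6 5
8 0 2

Derivation:
After move 1 (D):
1 3 7
4 6 5
8 2 0

After move 2 (R):
1 3 7
4 6 5
8 2 0

After move 3 (L):
1 3 7
4 6 5
8 0 2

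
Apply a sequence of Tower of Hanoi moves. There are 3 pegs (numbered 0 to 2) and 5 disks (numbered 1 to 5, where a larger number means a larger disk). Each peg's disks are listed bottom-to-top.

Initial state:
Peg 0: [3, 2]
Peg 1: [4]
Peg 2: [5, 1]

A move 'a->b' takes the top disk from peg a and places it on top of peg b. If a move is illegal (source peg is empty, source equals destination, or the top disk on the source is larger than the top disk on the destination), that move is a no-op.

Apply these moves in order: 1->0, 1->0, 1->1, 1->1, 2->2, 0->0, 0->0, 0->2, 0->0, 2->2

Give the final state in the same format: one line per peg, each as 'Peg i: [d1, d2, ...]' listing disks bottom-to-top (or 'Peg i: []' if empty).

Answer: Peg 0: [3, 2]
Peg 1: [4]
Peg 2: [5, 1]

Derivation:
After move 1 (1->0):
Peg 0: [3, 2]
Peg 1: [4]
Peg 2: [5, 1]

After move 2 (1->0):
Peg 0: [3, 2]
Peg 1: [4]
Peg 2: [5, 1]

After move 3 (1->1):
Peg 0: [3, 2]
Peg 1: [4]
Peg 2: [5, 1]

After move 4 (1->1):
Peg 0: [3, 2]
Peg 1: [4]
Peg 2: [5, 1]

After move 5 (2->2):
Peg 0: [3, 2]
Peg 1: [4]
Peg 2: [5, 1]

After move 6 (0->0):
Peg 0: [3, 2]
Peg 1: [4]
Peg 2: [5, 1]

After move 7 (0->0):
Peg 0: [3, 2]
Peg 1: [4]
Peg 2: [5, 1]

After move 8 (0->2):
Peg 0: [3, 2]
Peg 1: [4]
Peg 2: [5, 1]

After move 9 (0->0):
Peg 0: [3, 2]
Peg 1: [4]
Peg 2: [5, 1]

After move 10 (2->2):
Peg 0: [3, 2]
Peg 1: [4]
Peg 2: [5, 1]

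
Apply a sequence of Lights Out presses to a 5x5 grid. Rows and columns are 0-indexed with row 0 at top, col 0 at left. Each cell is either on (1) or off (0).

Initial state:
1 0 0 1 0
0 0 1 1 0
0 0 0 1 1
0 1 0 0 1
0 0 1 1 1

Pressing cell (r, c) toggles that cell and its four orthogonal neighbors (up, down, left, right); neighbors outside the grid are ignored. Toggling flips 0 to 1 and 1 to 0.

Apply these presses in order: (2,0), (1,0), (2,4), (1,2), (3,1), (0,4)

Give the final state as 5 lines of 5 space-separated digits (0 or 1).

After press 1 at (2,0):
1 0 0 1 0
1 0 1 1 0
1 1 0 1 1
1 1 0 0 1
0 0 1 1 1

After press 2 at (1,0):
0 0 0 1 0
0 1 1 1 0
0 1 0 1 1
1 1 0 0 1
0 0 1 1 1

After press 3 at (2,4):
0 0 0 1 0
0 1 1 1 1
0 1 0 0 0
1 1 0 0 0
0 0 1 1 1

After press 4 at (1,2):
0 0 1 1 0
0 0 0 0 1
0 1 1 0 0
1 1 0 0 0
0 0 1 1 1

After press 5 at (3,1):
0 0 1 1 0
0 0 0 0 1
0 0 1 0 0
0 0 1 0 0
0 1 1 1 1

After press 6 at (0,4):
0 0 1 0 1
0 0 0 0 0
0 0 1 0 0
0 0 1 0 0
0 1 1 1 1

Answer: 0 0 1 0 1
0 0 0 0 0
0 0 1 0 0
0 0 1 0 0
0 1 1 1 1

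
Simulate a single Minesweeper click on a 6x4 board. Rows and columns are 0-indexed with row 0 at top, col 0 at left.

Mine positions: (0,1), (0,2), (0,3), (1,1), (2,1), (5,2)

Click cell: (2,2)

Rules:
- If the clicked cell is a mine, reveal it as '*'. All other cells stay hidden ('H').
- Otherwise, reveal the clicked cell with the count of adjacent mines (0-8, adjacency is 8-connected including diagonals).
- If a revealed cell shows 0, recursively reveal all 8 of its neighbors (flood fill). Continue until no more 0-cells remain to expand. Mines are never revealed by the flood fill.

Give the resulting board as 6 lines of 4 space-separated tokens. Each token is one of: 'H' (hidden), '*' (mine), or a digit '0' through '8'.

H H H H
H H H H
H H 2 H
H H H H
H H H H
H H H H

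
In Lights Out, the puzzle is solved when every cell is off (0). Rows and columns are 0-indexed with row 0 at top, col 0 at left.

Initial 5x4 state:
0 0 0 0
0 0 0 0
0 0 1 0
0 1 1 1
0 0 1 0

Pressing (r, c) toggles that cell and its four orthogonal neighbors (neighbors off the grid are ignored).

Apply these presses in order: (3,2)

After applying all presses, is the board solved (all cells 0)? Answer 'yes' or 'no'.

Answer: yes

Derivation:
After press 1 at (3,2):
0 0 0 0
0 0 0 0
0 0 0 0
0 0 0 0
0 0 0 0

Lights still on: 0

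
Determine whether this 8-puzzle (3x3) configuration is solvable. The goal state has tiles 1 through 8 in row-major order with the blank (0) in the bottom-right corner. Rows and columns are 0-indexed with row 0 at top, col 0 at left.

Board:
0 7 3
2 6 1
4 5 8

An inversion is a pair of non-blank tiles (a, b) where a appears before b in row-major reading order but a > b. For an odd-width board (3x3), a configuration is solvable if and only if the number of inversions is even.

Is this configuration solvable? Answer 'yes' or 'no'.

Inversions (pairs i<j in row-major order where tile[i] > tile[j] > 0): 12
12 is even, so the puzzle is solvable.

Answer: yes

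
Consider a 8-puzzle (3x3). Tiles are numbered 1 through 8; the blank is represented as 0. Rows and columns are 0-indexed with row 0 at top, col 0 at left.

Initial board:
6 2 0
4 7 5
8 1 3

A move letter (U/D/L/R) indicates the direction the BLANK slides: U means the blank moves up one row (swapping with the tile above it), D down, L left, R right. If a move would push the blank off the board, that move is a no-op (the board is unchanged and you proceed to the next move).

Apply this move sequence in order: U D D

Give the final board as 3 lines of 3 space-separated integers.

Answer: 6 2 5
4 7 3
8 1 0

Derivation:
After move 1 (U):
6 2 0
4 7 5
8 1 3

After move 2 (D):
6 2 5
4 7 0
8 1 3

After move 3 (D):
6 2 5
4 7 3
8 1 0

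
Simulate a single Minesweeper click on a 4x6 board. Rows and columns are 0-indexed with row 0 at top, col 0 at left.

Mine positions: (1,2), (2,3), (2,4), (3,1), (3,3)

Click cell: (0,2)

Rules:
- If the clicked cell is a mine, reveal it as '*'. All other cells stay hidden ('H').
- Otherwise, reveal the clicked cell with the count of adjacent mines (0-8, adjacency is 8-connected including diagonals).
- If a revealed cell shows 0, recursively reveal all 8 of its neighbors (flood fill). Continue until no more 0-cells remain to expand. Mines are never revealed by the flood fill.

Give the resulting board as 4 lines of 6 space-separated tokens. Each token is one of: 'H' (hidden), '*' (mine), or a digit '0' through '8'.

H H 1 H H H
H H H H H H
H H H H H H
H H H H H H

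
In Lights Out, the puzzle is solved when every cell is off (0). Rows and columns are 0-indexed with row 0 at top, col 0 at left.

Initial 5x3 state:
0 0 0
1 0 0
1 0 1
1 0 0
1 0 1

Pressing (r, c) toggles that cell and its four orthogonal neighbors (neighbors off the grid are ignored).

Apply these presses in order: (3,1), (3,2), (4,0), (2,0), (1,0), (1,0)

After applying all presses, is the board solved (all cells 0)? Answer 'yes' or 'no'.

After press 1 at (3,1):
0 0 0
1 0 0
1 1 1
0 1 1
1 1 1

After press 2 at (3,2):
0 0 0
1 0 0
1 1 0
0 0 0
1 1 0

After press 3 at (4,0):
0 0 0
1 0 0
1 1 0
1 0 0
0 0 0

After press 4 at (2,0):
0 0 0
0 0 0
0 0 0
0 0 0
0 0 0

After press 5 at (1,0):
1 0 0
1 1 0
1 0 0
0 0 0
0 0 0

After press 6 at (1,0):
0 0 0
0 0 0
0 0 0
0 0 0
0 0 0

Lights still on: 0

Answer: yes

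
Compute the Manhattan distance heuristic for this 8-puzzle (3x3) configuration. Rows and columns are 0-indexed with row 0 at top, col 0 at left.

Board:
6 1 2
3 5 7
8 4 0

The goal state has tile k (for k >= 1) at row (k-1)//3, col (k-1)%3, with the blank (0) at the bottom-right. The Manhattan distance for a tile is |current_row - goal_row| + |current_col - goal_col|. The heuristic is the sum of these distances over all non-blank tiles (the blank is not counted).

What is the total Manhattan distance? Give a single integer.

Answer: 14

Derivation:
Tile 6: (0,0)->(1,2) = 3
Tile 1: (0,1)->(0,0) = 1
Tile 2: (0,2)->(0,1) = 1
Tile 3: (1,0)->(0,2) = 3
Tile 5: (1,1)->(1,1) = 0
Tile 7: (1,2)->(2,0) = 3
Tile 8: (2,0)->(2,1) = 1
Tile 4: (2,1)->(1,0) = 2
Sum: 3 + 1 + 1 + 3 + 0 + 3 + 1 + 2 = 14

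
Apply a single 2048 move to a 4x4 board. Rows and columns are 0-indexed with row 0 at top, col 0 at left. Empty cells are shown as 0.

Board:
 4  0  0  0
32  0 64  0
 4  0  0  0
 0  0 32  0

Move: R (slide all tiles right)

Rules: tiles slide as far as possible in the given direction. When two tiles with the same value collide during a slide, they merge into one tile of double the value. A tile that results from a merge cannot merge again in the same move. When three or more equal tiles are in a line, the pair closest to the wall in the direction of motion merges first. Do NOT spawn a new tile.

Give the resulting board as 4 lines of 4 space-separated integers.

Answer:  0  0  0  4
 0  0 32 64
 0  0  0  4
 0  0  0 32

Derivation:
Slide right:
row 0: [4, 0, 0, 0] -> [0, 0, 0, 4]
row 1: [32, 0, 64, 0] -> [0, 0, 32, 64]
row 2: [4, 0, 0, 0] -> [0, 0, 0, 4]
row 3: [0, 0, 32, 0] -> [0, 0, 0, 32]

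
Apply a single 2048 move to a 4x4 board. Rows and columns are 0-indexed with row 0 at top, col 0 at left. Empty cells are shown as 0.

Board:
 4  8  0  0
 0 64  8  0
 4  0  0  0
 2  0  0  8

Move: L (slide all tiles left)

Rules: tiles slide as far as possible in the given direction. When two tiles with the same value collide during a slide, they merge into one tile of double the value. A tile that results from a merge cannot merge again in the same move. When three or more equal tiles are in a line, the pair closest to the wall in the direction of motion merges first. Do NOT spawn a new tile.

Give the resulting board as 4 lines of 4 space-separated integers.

Answer:  4  8  0  0
64  8  0  0
 4  0  0  0
 2  8  0  0

Derivation:
Slide left:
row 0: [4, 8, 0, 0] -> [4, 8, 0, 0]
row 1: [0, 64, 8, 0] -> [64, 8, 0, 0]
row 2: [4, 0, 0, 0] -> [4, 0, 0, 0]
row 3: [2, 0, 0, 8] -> [2, 8, 0, 0]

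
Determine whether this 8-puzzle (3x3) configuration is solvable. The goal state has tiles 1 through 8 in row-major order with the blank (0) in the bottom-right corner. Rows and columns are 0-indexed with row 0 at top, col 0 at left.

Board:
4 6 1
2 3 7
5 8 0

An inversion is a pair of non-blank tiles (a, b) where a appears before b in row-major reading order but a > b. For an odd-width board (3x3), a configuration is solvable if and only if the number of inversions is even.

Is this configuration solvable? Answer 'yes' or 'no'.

Answer: yes

Derivation:
Inversions (pairs i<j in row-major order where tile[i] > tile[j] > 0): 8
8 is even, so the puzzle is solvable.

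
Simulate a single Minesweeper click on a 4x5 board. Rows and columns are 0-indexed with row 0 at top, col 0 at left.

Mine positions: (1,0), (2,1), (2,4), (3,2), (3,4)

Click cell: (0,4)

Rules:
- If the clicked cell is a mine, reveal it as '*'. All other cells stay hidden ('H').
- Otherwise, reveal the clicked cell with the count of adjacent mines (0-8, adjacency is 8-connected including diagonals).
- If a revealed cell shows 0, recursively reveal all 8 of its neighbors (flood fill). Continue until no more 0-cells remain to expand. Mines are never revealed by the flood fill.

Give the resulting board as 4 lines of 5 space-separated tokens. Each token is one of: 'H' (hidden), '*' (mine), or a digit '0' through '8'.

H 1 0 0 0
H 2 1 1 1
H H H H H
H H H H H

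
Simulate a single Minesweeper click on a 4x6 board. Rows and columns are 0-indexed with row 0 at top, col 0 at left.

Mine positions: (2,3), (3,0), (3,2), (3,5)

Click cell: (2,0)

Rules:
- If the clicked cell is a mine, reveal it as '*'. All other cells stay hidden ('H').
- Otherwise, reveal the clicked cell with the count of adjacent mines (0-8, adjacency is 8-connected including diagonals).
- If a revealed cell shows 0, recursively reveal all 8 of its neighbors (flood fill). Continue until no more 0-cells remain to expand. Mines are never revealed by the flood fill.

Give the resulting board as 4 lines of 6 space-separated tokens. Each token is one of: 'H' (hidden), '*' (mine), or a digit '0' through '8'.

H H H H H H
H H H H H H
1 H H H H H
H H H H H H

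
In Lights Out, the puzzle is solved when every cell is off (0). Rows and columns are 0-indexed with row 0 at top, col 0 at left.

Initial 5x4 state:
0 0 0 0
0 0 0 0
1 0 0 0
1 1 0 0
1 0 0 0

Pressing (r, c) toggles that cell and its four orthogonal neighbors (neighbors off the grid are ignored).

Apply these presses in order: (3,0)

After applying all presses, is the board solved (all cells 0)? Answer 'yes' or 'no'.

After press 1 at (3,0):
0 0 0 0
0 0 0 0
0 0 0 0
0 0 0 0
0 0 0 0

Lights still on: 0

Answer: yes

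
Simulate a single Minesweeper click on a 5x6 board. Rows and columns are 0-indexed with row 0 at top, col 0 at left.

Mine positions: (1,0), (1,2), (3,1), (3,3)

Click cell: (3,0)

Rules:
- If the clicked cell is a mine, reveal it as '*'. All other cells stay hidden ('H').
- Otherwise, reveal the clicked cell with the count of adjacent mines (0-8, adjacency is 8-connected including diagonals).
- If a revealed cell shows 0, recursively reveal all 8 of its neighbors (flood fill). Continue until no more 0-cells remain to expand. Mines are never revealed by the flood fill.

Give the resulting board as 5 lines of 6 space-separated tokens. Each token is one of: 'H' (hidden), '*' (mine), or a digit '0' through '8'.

H H H H H H
H H H H H H
H H H H H H
1 H H H H H
H H H H H H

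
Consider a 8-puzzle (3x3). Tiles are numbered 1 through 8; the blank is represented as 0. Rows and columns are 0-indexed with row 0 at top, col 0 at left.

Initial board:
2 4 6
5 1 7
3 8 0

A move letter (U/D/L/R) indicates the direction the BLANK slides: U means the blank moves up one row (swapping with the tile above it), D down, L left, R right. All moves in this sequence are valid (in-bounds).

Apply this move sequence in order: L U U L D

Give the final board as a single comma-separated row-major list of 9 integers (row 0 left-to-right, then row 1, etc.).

Answer: 5, 2, 6, 0, 4, 7, 3, 1, 8

Derivation:
After move 1 (L):
2 4 6
5 1 7
3 0 8

After move 2 (U):
2 4 6
5 0 7
3 1 8

After move 3 (U):
2 0 6
5 4 7
3 1 8

After move 4 (L):
0 2 6
5 4 7
3 1 8

After move 5 (D):
5 2 6
0 4 7
3 1 8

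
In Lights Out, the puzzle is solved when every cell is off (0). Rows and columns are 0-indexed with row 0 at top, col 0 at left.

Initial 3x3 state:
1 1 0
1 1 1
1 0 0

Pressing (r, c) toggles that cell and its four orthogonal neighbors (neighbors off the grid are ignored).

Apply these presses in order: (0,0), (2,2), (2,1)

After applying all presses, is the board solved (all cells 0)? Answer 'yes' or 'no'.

After press 1 at (0,0):
0 0 0
0 1 1
1 0 0

After press 2 at (2,2):
0 0 0
0 1 0
1 1 1

After press 3 at (2,1):
0 0 0
0 0 0
0 0 0

Lights still on: 0

Answer: yes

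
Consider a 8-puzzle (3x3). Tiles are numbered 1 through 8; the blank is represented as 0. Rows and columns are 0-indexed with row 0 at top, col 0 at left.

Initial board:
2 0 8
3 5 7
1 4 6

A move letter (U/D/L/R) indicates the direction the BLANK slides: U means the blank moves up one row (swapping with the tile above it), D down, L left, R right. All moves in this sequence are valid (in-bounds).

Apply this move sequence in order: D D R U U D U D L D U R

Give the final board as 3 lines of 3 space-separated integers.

After move 1 (D):
2 5 8
3 0 7
1 4 6

After move 2 (D):
2 5 8
3 4 7
1 0 6

After move 3 (R):
2 5 8
3 4 7
1 6 0

After move 4 (U):
2 5 8
3 4 0
1 6 7

After move 5 (U):
2 5 0
3 4 8
1 6 7

After move 6 (D):
2 5 8
3 4 0
1 6 7

After move 7 (U):
2 5 0
3 4 8
1 6 7

After move 8 (D):
2 5 8
3 4 0
1 6 7

After move 9 (L):
2 5 8
3 0 4
1 6 7

After move 10 (D):
2 5 8
3 6 4
1 0 7

After move 11 (U):
2 5 8
3 0 4
1 6 7

After move 12 (R):
2 5 8
3 4 0
1 6 7

Answer: 2 5 8
3 4 0
1 6 7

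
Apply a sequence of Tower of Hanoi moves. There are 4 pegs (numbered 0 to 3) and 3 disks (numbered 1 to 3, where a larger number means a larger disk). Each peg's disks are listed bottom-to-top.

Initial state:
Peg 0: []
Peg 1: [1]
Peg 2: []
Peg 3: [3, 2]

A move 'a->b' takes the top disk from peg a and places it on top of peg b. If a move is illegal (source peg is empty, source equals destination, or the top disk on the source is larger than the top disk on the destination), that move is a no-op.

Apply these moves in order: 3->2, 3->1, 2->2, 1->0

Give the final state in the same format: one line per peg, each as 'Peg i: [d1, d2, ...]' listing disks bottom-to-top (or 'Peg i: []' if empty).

After move 1 (3->2):
Peg 0: []
Peg 1: [1]
Peg 2: [2]
Peg 3: [3]

After move 2 (3->1):
Peg 0: []
Peg 1: [1]
Peg 2: [2]
Peg 3: [3]

After move 3 (2->2):
Peg 0: []
Peg 1: [1]
Peg 2: [2]
Peg 3: [3]

After move 4 (1->0):
Peg 0: [1]
Peg 1: []
Peg 2: [2]
Peg 3: [3]

Answer: Peg 0: [1]
Peg 1: []
Peg 2: [2]
Peg 3: [3]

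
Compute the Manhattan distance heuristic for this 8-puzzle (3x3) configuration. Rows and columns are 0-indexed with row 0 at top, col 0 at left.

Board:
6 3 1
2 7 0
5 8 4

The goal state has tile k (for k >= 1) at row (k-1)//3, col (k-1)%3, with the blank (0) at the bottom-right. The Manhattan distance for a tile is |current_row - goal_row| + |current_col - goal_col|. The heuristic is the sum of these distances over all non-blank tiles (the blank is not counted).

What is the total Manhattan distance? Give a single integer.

Answer: 15

Derivation:
Tile 6: (0,0)->(1,2) = 3
Tile 3: (0,1)->(0,2) = 1
Tile 1: (0,2)->(0,0) = 2
Tile 2: (1,0)->(0,1) = 2
Tile 7: (1,1)->(2,0) = 2
Tile 5: (2,0)->(1,1) = 2
Tile 8: (2,1)->(2,1) = 0
Tile 4: (2,2)->(1,0) = 3
Sum: 3 + 1 + 2 + 2 + 2 + 2 + 0 + 3 = 15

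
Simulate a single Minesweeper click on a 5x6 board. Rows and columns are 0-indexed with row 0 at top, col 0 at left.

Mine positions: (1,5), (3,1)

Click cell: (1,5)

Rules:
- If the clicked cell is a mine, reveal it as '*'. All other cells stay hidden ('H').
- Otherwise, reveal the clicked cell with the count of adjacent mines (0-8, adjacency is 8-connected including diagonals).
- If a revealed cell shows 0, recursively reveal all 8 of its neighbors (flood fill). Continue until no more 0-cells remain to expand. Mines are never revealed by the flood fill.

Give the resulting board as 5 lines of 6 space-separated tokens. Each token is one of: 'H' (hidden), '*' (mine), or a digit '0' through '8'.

H H H H H H
H H H H H *
H H H H H H
H H H H H H
H H H H H H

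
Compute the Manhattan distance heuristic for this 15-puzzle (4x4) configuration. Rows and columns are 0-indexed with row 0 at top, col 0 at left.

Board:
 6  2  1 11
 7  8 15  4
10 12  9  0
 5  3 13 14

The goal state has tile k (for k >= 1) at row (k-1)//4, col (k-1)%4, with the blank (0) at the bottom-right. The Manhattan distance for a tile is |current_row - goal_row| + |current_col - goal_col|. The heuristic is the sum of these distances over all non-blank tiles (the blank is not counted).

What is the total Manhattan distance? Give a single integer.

Tile 6: (0,0)->(1,1) = 2
Tile 2: (0,1)->(0,1) = 0
Tile 1: (0,2)->(0,0) = 2
Tile 11: (0,3)->(2,2) = 3
Tile 7: (1,0)->(1,2) = 2
Tile 8: (1,1)->(1,3) = 2
Tile 15: (1,2)->(3,2) = 2
Tile 4: (1,3)->(0,3) = 1
Tile 10: (2,0)->(2,1) = 1
Tile 12: (2,1)->(2,3) = 2
Tile 9: (2,2)->(2,0) = 2
Tile 5: (3,0)->(1,0) = 2
Tile 3: (3,1)->(0,2) = 4
Tile 13: (3,2)->(3,0) = 2
Tile 14: (3,3)->(3,1) = 2
Sum: 2 + 0 + 2 + 3 + 2 + 2 + 2 + 1 + 1 + 2 + 2 + 2 + 4 + 2 + 2 = 29

Answer: 29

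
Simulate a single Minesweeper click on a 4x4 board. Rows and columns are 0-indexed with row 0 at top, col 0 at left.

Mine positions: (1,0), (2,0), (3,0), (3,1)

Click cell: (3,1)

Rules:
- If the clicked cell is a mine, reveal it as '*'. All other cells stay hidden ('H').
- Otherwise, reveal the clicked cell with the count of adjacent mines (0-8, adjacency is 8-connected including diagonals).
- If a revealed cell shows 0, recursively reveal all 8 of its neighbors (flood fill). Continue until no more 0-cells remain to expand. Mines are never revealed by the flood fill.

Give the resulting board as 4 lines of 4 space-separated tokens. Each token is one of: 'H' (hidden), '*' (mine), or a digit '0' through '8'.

H H H H
H H H H
H H H H
H * H H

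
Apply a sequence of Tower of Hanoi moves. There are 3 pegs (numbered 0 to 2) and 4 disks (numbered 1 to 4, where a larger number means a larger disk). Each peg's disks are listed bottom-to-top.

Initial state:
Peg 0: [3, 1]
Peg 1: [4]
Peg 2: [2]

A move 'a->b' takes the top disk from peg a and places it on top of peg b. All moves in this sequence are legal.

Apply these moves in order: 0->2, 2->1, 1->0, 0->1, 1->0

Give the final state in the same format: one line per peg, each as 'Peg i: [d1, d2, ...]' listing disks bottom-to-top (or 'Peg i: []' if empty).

After move 1 (0->2):
Peg 0: [3]
Peg 1: [4]
Peg 2: [2, 1]

After move 2 (2->1):
Peg 0: [3]
Peg 1: [4, 1]
Peg 2: [2]

After move 3 (1->0):
Peg 0: [3, 1]
Peg 1: [4]
Peg 2: [2]

After move 4 (0->1):
Peg 0: [3]
Peg 1: [4, 1]
Peg 2: [2]

After move 5 (1->0):
Peg 0: [3, 1]
Peg 1: [4]
Peg 2: [2]

Answer: Peg 0: [3, 1]
Peg 1: [4]
Peg 2: [2]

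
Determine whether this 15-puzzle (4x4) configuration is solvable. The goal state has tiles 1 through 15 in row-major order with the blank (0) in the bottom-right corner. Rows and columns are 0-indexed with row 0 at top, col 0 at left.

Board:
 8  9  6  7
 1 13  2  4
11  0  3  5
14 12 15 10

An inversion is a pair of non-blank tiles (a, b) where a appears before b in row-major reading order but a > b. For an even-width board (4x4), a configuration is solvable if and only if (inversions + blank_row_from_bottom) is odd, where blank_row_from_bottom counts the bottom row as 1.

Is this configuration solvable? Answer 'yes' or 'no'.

Inversions: 39
Blank is in row 2 (0-indexed from top), which is row 2 counting from the bottom (bottom = 1).
39 + 2 = 41, which is odd, so the puzzle is solvable.

Answer: yes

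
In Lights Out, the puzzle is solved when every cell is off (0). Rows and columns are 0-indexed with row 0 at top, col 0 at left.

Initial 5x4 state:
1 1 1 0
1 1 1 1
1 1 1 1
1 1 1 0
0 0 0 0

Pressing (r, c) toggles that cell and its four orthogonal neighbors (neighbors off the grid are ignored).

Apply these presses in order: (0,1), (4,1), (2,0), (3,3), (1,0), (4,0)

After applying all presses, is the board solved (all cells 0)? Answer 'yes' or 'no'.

After press 1 at (0,1):
0 0 0 0
1 0 1 1
1 1 1 1
1 1 1 0
0 0 0 0

After press 2 at (4,1):
0 0 0 0
1 0 1 1
1 1 1 1
1 0 1 0
1 1 1 0

After press 3 at (2,0):
0 0 0 0
0 0 1 1
0 0 1 1
0 0 1 0
1 1 1 0

After press 4 at (3,3):
0 0 0 0
0 0 1 1
0 0 1 0
0 0 0 1
1 1 1 1

After press 5 at (1,0):
1 0 0 0
1 1 1 1
1 0 1 0
0 0 0 1
1 1 1 1

After press 6 at (4,0):
1 0 0 0
1 1 1 1
1 0 1 0
1 0 0 1
0 0 1 1

Lights still on: 11

Answer: no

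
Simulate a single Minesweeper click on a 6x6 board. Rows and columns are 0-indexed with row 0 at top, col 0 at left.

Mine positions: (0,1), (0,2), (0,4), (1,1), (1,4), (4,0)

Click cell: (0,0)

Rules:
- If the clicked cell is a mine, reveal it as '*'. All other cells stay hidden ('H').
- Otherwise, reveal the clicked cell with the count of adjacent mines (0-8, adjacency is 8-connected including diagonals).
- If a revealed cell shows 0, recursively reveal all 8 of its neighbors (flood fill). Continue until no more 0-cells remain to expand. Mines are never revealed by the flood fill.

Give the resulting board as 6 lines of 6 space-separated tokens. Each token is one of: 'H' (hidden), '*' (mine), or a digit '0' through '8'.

2 H H H H H
H H H H H H
H H H H H H
H H H H H H
H H H H H H
H H H H H H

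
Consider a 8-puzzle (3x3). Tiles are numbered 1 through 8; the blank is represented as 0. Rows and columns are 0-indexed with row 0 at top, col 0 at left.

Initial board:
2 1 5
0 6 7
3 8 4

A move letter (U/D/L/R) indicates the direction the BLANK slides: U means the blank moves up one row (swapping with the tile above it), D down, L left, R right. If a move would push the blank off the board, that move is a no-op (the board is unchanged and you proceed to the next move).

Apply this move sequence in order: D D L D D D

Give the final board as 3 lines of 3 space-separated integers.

Answer: 2 1 5
3 6 7
0 8 4

Derivation:
After move 1 (D):
2 1 5
3 6 7
0 8 4

After move 2 (D):
2 1 5
3 6 7
0 8 4

After move 3 (L):
2 1 5
3 6 7
0 8 4

After move 4 (D):
2 1 5
3 6 7
0 8 4

After move 5 (D):
2 1 5
3 6 7
0 8 4

After move 6 (D):
2 1 5
3 6 7
0 8 4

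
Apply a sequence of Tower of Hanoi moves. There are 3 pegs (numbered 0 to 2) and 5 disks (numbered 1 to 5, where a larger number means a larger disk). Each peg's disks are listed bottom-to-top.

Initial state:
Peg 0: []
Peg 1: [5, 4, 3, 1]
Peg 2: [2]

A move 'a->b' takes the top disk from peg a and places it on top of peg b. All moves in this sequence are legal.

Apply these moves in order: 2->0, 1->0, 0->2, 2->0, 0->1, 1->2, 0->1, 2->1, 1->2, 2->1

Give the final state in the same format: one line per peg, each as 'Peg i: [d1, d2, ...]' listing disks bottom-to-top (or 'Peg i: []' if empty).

Answer: Peg 0: []
Peg 1: [5, 4, 3, 2, 1]
Peg 2: []

Derivation:
After move 1 (2->0):
Peg 0: [2]
Peg 1: [5, 4, 3, 1]
Peg 2: []

After move 2 (1->0):
Peg 0: [2, 1]
Peg 1: [5, 4, 3]
Peg 2: []

After move 3 (0->2):
Peg 0: [2]
Peg 1: [5, 4, 3]
Peg 2: [1]

After move 4 (2->0):
Peg 0: [2, 1]
Peg 1: [5, 4, 3]
Peg 2: []

After move 5 (0->1):
Peg 0: [2]
Peg 1: [5, 4, 3, 1]
Peg 2: []

After move 6 (1->2):
Peg 0: [2]
Peg 1: [5, 4, 3]
Peg 2: [1]

After move 7 (0->1):
Peg 0: []
Peg 1: [5, 4, 3, 2]
Peg 2: [1]

After move 8 (2->1):
Peg 0: []
Peg 1: [5, 4, 3, 2, 1]
Peg 2: []

After move 9 (1->2):
Peg 0: []
Peg 1: [5, 4, 3, 2]
Peg 2: [1]

After move 10 (2->1):
Peg 0: []
Peg 1: [5, 4, 3, 2, 1]
Peg 2: []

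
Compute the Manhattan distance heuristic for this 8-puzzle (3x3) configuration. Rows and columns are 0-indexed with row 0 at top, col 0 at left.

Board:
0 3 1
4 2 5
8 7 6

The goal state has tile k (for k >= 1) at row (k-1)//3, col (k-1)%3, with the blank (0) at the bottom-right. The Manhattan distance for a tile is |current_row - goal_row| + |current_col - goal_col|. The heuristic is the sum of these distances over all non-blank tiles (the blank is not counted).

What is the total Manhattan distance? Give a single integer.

Answer: 8

Derivation:
Tile 3: (0,1)->(0,2) = 1
Tile 1: (0,2)->(0,0) = 2
Tile 4: (1,0)->(1,0) = 0
Tile 2: (1,1)->(0,1) = 1
Tile 5: (1,2)->(1,1) = 1
Tile 8: (2,0)->(2,1) = 1
Tile 7: (2,1)->(2,0) = 1
Tile 6: (2,2)->(1,2) = 1
Sum: 1 + 2 + 0 + 1 + 1 + 1 + 1 + 1 = 8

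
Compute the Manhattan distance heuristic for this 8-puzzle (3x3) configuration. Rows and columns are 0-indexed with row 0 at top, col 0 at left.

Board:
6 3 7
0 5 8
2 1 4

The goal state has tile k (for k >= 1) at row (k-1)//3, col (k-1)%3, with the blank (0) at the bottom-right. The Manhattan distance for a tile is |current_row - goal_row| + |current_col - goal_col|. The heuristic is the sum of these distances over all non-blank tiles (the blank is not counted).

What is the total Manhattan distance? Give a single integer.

Answer: 19

Derivation:
Tile 6: at (0,0), goal (1,2), distance |0-1|+|0-2| = 3
Tile 3: at (0,1), goal (0,2), distance |0-0|+|1-2| = 1
Tile 7: at (0,2), goal (2,0), distance |0-2|+|2-0| = 4
Tile 5: at (1,1), goal (1,1), distance |1-1|+|1-1| = 0
Tile 8: at (1,2), goal (2,1), distance |1-2|+|2-1| = 2
Tile 2: at (2,0), goal (0,1), distance |2-0|+|0-1| = 3
Tile 1: at (2,1), goal (0,0), distance |2-0|+|1-0| = 3
Tile 4: at (2,2), goal (1,0), distance |2-1|+|2-0| = 3
Sum: 3 + 1 + 4 + 0 + 2 + 3 + 3 + 3 = 19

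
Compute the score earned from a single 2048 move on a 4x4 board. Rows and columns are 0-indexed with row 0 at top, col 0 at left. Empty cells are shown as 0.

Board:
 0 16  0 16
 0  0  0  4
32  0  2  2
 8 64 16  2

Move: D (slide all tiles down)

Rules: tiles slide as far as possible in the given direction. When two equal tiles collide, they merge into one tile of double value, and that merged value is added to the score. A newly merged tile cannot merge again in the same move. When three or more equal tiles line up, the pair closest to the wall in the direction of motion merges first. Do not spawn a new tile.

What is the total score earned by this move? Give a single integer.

Slide down:
col 0: [0, 0, 32, 8] -> [0, 0, 32, 8]  score +0 (running 0)
col 1: [16, 0, 0, 64] -> [0, 0, 16, 64]  score +0 (running 0)
col 2: [0, 0, 2, 16] -> [0, 0, 2, 16]  score +0 (running 0)
col 3: [16, 4, 2, 2] -> [0, 16, 4, 4]  score +4 (running 4)
Board after move:
 0  0  0  0
 0  0  0 16
32 16  2  4
 8 64 16  4

Answer: 4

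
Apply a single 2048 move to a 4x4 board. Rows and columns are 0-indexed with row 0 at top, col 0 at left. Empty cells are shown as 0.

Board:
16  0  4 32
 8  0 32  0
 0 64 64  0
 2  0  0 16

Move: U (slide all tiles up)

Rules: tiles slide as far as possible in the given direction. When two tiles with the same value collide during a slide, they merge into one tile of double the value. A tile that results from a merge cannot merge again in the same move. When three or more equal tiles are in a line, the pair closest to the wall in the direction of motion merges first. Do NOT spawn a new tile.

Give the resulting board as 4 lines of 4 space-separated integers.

Slide up:
col 0: [16, 8, 0, 2] -> [16, 8, 2, 0]
col 1: [0, 0, 64, 0] -> [64, 0, 0, 0]
col 2: [4, 32, 64, 0] -> [4, 32, 64, 0]
col 3: [32, 0, 0, 16] -> [32, 16, 0, 0]

Answer: 16 64  4 32
 8  0 32 16
 2  0 64  0
 0  0  0  0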